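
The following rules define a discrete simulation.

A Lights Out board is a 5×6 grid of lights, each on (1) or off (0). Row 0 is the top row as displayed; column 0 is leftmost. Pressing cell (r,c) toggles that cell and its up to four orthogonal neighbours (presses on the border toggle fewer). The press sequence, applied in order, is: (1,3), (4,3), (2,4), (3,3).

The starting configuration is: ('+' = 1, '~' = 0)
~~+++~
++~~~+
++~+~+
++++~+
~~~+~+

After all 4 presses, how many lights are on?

0) ~~+++~
++~~~+
++~+~+
++++~+
~~~+~+
1) ~~+~+~
++++++
++~~~+
++++~+
~~~+~+
2) ~~+~+~
++++++
++~~~+
+++~~+
~~+~++
3) ~~+~+~
++++~+
++~++~
+++~++
~~+~++
4) ~~+~+~
++++~+
++~~+~
++~+~+
~~++++

18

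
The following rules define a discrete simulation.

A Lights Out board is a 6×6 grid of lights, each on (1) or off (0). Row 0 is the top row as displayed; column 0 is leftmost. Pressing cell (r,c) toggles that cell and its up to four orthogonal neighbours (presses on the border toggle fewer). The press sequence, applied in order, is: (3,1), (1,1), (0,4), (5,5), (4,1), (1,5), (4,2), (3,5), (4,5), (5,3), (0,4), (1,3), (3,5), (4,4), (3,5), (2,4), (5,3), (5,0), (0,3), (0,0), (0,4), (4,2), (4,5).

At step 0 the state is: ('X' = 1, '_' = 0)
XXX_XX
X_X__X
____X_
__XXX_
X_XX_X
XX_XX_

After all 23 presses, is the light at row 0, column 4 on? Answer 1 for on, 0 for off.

1

t=0: XXX_XX
X_X__X
____X_
__XXX_
X_XX_X
XX_XX_
t=1: XXX_XX
X_X__X
_X__X_
XX_XX_
XXXX_X
XX_XX_
t=2: X_X_XX
_X___X
____X_
XX_XX_
XXXX_X
XX_XX_
t=3: X_XX__
_X__XX
____X_
XX_XX_
XXXX_X
XX_XX_
t=4: X_XX__
_X__XX
____X_
XX_XX_
XXXX__
XX_X_X
t=5: X_XX__
_X__XX
____X_
X__XX_
___X__
X__X_X
t=6: X_XX_X
_X____
____XX
X__XX_
___X__
X__X_X
t=7: X_XX_X
_X____
____XX
X_XXX_
_XX___
X_XX_X
t=8: X_XX_X
_X____
____X_
X_XX_X
_XX__X
X_XX_X
t=9: X_XX_X
_X____
____X_
X_XX__
_XX_X_
X_XX__
t=10: X_XX_X
_X____
____X_
X_XX__
_XXXX_
X___X_
t=11: X_X_X_
_X__X_
____X_
X_XX__
_XXXX_
X___X_
t=12: X_XXX_
_XXX__
___XX_
X_XX__
_XXXX_
X___X_
t=13: X_XXX_
_XXX__
___XXX
X_XXXX
_XXXXX
X___X_
t=14: X_XXX_
_XXX__
___XXX
X_XX_X
_XX___
X_____
t=15: X_XXX_
_XXX__
___XX_
X_XXX_
_XX__X
X_____
t=16: X_XXX_
_XXXX_
_____X
X_XX__
_XX__X
X_____
t=17: X_XXX_
_XXXX_
_____X
X_XX__
_XXX_X
X_XXX_
t=18: X_XXX_
_XXXX_
_____X
X_XX__
XXXX_X
_XXXX_
t=19: X_____
_XX_X_
_____X
X_XX__
XXXX_X
_XXXX_
t=20: _X____
XXX_X_
_____X
X_XX__
XXXX_X
_XXXX_
t=21: _X_XXX
XXX___
_____X
X_XX__
XXXX_X
_XXXX_
t=22: _X_XXX
XXX___
_____X
X__X__
X____X
_X_XX_
t=23: _X_XXX
XXX___
_____X
X__X_X
X___X_
_X_XXX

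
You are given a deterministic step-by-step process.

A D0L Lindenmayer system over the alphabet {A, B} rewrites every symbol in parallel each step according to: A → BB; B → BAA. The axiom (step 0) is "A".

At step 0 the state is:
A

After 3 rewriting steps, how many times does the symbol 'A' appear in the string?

k=0  A
k=1  BB
k=2  BAABAA
k=3  BAABBBBBAABBBB

4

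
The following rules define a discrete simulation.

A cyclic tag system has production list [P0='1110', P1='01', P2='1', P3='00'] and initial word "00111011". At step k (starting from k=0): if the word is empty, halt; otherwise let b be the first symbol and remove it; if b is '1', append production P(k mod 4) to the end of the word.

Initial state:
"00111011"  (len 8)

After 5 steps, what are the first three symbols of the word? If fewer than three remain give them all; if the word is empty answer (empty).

t=0: "00111011"  (len 8)
t=1: "0111011"  (len 7)
t=2: "111011"  (len 6)
t=3: "110111"  (len 6)
t=4: "1011100"  (len 7)
t=5: "0111001110"  (len 10)

011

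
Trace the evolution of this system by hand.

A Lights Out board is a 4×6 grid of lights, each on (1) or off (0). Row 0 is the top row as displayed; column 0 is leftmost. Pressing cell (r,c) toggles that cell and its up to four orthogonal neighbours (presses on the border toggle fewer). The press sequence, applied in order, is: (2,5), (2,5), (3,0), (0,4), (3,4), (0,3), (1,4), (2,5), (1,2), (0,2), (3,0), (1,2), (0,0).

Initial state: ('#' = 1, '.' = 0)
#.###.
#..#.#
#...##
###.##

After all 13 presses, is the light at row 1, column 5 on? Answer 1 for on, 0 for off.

1

gen 0: #.###.
#..#.#
#...##
###.##
gen 1: #.###.
#..#..
#.....
###.#.
gen 2: #.###.
#..#.#
#...##
###.##
gen 3: #.###.
#..#.#
....##
..#.##
gen 4: #.#..#
#..###
....##
..#.##
gen 5: #.#..#
#..###
.....#
..##..
gen 6: #..###
#...##
.....#
..##..
gen 7: #..#.#
#..#..
....##
..##..
gen 8: #..#.#
#..#.#
......
..##.#
gen 9: #.##.#
###..#
..#...
..##.#
gen 10: ##...#
##...#
..#...
..##.#
gen 11: ##...#
##...#
#.#...
####.#
gen 12: ###..#
#.##.#
#.....
####.#
gen 13: ..#..#
..##.#
#.....
####.#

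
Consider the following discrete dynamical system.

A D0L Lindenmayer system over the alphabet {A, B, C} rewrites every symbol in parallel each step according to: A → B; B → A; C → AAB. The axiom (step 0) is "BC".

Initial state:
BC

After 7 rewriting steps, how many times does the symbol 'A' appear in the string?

step 0: BC
step 1: AAAB
step 2: BBBA
step 3: AAAB
step 4: BBBA
step 5: AAAB
step 6: BBBA
step 7: AAAB

3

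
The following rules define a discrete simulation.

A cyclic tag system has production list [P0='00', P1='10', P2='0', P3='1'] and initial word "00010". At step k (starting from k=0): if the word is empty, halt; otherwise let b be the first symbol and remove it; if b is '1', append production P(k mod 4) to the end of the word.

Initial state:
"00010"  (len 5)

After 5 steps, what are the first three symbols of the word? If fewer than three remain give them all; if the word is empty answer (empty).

1

k=0  "00010"  (len 5)
k=1  "0010"  (len 4)
k=2  "010"  (len 3)
k=3  "10"  (len 2)
k=4  "01"  (len 2)
k=5  "1"  (len 1)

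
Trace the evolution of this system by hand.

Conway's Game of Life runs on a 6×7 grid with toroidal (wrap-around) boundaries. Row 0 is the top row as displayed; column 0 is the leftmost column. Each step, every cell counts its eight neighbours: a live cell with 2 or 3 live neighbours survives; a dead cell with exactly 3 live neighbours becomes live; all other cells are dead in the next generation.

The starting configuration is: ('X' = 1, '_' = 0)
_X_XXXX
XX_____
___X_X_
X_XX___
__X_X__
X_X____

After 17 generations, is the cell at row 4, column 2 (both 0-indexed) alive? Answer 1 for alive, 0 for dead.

0

0) _X_XXXX
XX_____
___X_X_
X_XX___
__X_X__
X_X____
1) ___XXXX
XX_X___
X__XX_X
_XX____
__X____
X_X___X
2) ___XXX_
_X_____
___XX_X
XXX____
X_XX___
XXX_X_X
3) ___XXXX
__X____
___X___
X___X_X
_______
X_____X
4) X__XXXX
__X__X_
___X___
_______
_____X_
X___X_X
5) XX_X___
__X__X_
_______
_______
_____XX
X__X___
6) XX_XX_X
_XX____
_______
_______
______X
XXX_X__
7) ____XXX
_XXX___
_______
_______
XX_____
__X_X__
8) _X__XX_
__XXXX_
__X____
_______
_X_____
XX_XX_X
9) _X_____
_XX__X_
__X_X__
_______
_XX____
_X_XX_X
10) _X_XXX_
_XXX___
_XXX___
_XXX___
XXXX___
_X_X___
11) XX_____
X______
X___X__
____X__
X___X__
_______
12) XX_____
X_____X
_______
___XXX_
_______
XX_____
13) _______
XX____X
____XXX
____X__
____X__
XX_____
14) ______X
X_____X
____X_X
___XX__
_______
_______
15) X_____X
X_____X
X__XX_X
___XXX_
_______
_______
16) X_____X
_X_____
X__X___
___X_XX
____X__
_______
17) X______
_X____X
X_X_X_X
___X_XX
____XX_
_______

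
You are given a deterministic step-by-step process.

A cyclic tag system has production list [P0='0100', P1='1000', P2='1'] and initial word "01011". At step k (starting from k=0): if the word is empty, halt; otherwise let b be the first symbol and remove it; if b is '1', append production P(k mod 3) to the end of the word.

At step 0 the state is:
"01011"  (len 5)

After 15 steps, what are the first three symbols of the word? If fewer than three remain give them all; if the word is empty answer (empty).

001

[0] "01011"  (len 5)
[1] "1011"  (len 4)
[2] "0111000"  (len 7)
[3] "111000"  (len 6)
[4] "110000100"  (len 9)
[5] "100001001000"  (len 12)
[6] "000010010001"  (len 12)
[7] "00010010001"  (len 11)
[8] "0010010001"  (len 10)
[9] "010010001"  (len 9)
[10] "10010001"  (len 8)
[11] "00100011000"  (len 11)
[12] "0100011000"  (len 10)
[13] "100011000"  (len 9)
[14] "000110001000"  (len 12)
[15] "00110001000"  (len 11)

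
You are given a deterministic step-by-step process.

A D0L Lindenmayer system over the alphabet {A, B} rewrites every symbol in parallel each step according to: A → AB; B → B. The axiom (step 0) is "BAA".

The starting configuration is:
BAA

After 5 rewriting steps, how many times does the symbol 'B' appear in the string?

gen 0: BAA
gen 1: BABAB
gen 2: BABBABB
gen 3: BABBBABBB
gen 4: BABBBBABBBB
gen 5: BABBBBBABBBBB

11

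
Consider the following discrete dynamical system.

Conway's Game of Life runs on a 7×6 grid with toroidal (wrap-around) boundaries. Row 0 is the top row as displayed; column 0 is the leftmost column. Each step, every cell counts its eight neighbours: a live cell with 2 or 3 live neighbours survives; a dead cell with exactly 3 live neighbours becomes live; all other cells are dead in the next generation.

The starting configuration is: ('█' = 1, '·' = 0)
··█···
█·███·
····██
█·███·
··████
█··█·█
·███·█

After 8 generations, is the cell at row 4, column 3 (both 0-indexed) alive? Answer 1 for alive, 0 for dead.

0

[0] ··█···
█·███·
····██
█·███·
··████
█··█·█
·███·█
[1] █····█
·██·█·
█·····
███···
······
······
·█·█·█
[2] ···█·█
·█····
█··█·█
██····
·█····
······
····██
[3] █····█
··█··█
··█··█
·██··█
██····
······
····██
[4] █·····
·█··██
··████
··█··█
███···
█····█
█···██
[5] ·█····
·██···
·██···
·····█
··█···
····█·
·█··█·
[6] ██····
█·····
███···
·██···
······
···█··
······
[7] ██····
··█··█
█·█···
█·█···
··█···
······
······
[8] ██····
··█··█
█·██·█
··██··
·█····
······
······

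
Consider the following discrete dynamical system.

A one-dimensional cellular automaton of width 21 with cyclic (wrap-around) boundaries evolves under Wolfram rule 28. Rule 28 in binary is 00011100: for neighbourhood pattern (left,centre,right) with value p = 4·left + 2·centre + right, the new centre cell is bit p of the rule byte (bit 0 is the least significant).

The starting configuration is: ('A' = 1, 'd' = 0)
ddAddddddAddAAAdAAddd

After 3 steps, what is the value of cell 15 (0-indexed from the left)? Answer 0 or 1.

[0] ddAddddddAddAAAdAAddd
[1] ddAAdddddAAdAdddAdAdd
[2] ddAdAddddAddAAddAdAAd
[3] ddAdAAdddAAdAdAdAdAdA

0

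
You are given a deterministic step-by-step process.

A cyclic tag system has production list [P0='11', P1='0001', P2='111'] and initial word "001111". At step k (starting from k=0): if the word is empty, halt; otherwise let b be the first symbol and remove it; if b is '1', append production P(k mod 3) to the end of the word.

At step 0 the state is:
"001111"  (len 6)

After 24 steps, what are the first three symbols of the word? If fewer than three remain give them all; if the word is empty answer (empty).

111

t=0: "001111"  (len 6)
t=1: "01111"  (len 5)
t=2: "1111"  (len 4)
t=3: "111111"  (len 6)
t=4: "1111111"  (len 7)
t=5: "1111110001"  (len 10)
t=6: "111110001111"  (len 12)
t=7: "1111000111111"  (len 13)
t=8: "1110001111110001"  (len 16)
t=9: "110001111110001111"  (len 18)
t=10: "1000111111000111111"  (len 19)
t=11: "0001111110001111110001"  (len 22)
t=12: "001111110001111110001"  (len 21)
t=13: "01111110001111110001"  (len 20)
t=14: "1111110001111110001"  (len 19)
t=15: "111110001111110001111"  (len 21)
t=16: "1111000111111000111111"  (len 22)
t=17: "1110001111110001111110001"  (len 25)
t=18: "110001111110001111110001111"  (len 27)
t=19: "1000111111000111111000111111"  (len 28)
t=20: "0001111110001111110001111110001"  (len 31)
t=21: "001111110001111110001111110001"  (len 30)
t=22: "01111110001111110001111110001"  (len 29)
t=23: "1111110001111110001111110001"  (len 28)
t=24: "111110001111110001111110001111"  (len 30)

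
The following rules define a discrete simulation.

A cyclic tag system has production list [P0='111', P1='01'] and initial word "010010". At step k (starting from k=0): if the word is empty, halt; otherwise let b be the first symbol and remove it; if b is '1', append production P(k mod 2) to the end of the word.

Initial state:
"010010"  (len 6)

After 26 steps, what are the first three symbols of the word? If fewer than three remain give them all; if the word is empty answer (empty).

111

step 0: "010010"  (len 6)
step 1: "10010"  (len 5)
step 2: "001001"  (len 6)
step 3: "01001"  (len 5)
step 4: "1001"  (len 4)
step 5: "001111"  (len 6)
step 6: "01111"  (len 5)
step 7: "1111"  (len 4)
step 8: "11101"  (len 5)
step 9: "1101111"  (len 7)
step 10: "10111101"  (len 8)
step 11: "0111101111"  (len 10)
step 12: "111101111"  (len 9)
step 13: "11101111111"  (len 11)
step 14: "110111111101"  (len 12)
step 15: "10111111101111"  (len 14)
step 16: "011111110111101"  (len 15)
step 17: "11111110111101"  (len 14)
step 18: "111111011110101"  (len 15)
step 19: "11111011110101111"  (len 17)
step 20: "111101111010111101"  (len 18)
step 21: "11101111010111101111"  (len 20)
step 22: "110111101011110111101"  (len 21)
step 23: "10111101011110111101111"  (len 23)
step 24: "011110101111011110111101"  (len 24)
step 25: "11110101111011110111101"  (len 23)
step 26: "111010111101111011110101"  (len 24)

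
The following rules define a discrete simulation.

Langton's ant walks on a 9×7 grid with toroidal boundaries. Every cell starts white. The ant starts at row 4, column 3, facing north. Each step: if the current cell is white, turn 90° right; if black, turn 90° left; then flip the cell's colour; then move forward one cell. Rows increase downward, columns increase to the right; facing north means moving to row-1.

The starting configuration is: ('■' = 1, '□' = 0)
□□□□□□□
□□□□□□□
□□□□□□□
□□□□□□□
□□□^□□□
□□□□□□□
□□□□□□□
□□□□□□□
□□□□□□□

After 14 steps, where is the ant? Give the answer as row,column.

gen 0: □□□□□□□
□□□□□□□
□□□□□□□
□□□□□□□
□□□^□□□
□□□□□□□
□□□□□□□
□□□□□□□
□□□□□□□
gen 1: □□□□□□□
□□□□□□□
□□□□□□□
□□□□□□□
□□□■>□□
□□□□□□□
□□□□□□□
□□□□□□□
□□□□□□□
gen 2: □□□□□□□
□□□□□□□
□□□□□□□
□□□□□□□
□□□■■□□
□□□□v□□
□□□□□□□
□□□□□□□
□□□□□□□
gen 3: □□□□□□□
□□□□□□□
□□□□□□□
□□□□□□□
□□□■■□□
□□□<■□□
□□□□□□□
□□□□□□□
□□□□□□□
gen 4: □□□□□□□
□□□□□□□
□□□□□□□
□□□□□□□
□□□^■□□
□□□■■□□
□□□□□□□
□□□□□□□
□□□□□□□
gen 5: □□□□□□□
□□□□□□□
□□□□□□□
□□□□□□□
□□<□■□□
□□□■■□□
□□□□□□□
□□□□□□□
□□□□□□□
gen 6: □□□□□□□
□□□□□□□
□□□□□□□
□□^□□□□
□□■□■□□
□□□■■□□
□□□□□□□
□□□□□□□
□□□□□□□
gen 7: □□□□□□□
□□□□□□□
□□□□□□□
□□■>□□□
□□■□■□□
□□□■■□□
□□□□□□□
□□□□□□□
□□□□□□□
gen 8: □□□□□□□
□□□□□□□
□□□□□□□
□□■■□□□
□□■v■□□
□□□■■□□
□□□□□□□
□□□□□□□
□□□□□□□
gen 9: □□□□□□□
□□□□□□□
□□□□□□□
□□■■□□□
□□<■■□□
□□□■■□□
□□□□□□□
□□□□□□□
□□□□□□□
gen 10: □□□□□□□
□□□□□□□
□□□□□□□
□□■■□□□
□□□■■□□
□□v■■□□
□□□□□□□
□□□□□□□
□□□□□□□
gen 11: □□□□□□□
□□□□□□□
□□□□□□□
□□■■□□□
□□□■■□□
□<■■■□□
□□□□□□□
□□□□□□□
□□□□□□□
gen 12: □□□□□□□
□□□□□□□
□□□□□□□
□□■■□□□
□^□■■□□
□■■■■□□
□□□□□□□
□□□□□□□
□□□□□□□
gen 13: □□□□□□□
□□□□□□□
□□□□□□□
□□■■□□□
□■>■■□□
□■■■■□□
□□□□□□□
□□□□□□□
□□□□□□□
gen 14: □□□□□□□
□□□□□□□
□□□□□□□
□□■■□□□
□■■■■□□
□■v■■□□
□□□□□□□
□□□□□□□
□□□□□□□

5,2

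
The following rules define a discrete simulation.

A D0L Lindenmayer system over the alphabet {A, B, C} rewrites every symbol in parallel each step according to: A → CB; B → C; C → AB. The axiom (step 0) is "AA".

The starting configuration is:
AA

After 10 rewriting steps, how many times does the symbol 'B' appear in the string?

110

k=0  AA
k=1  CBCB
k=2  ABCABC
k=3  CBCABCBCAB
k=4  ABCABCBCABCABCBC
k=5  CBCABCBCABCABCBCABCBCABCAB
k=6  ABCABCBCABCABCBCABCBCABCABCBCABCABCBCABCBC
k=7  CBCABCBCABCABCBCABCBCABCABCBCABCABCBCABCBCABCABCBCABCBCABCABCBCABCAB
k=8  ABCABCBCABCABCBCABCBCABCABCBCABCABCBCABCBCABCABCBCABCBCABCABCBCABCABCBCABCBCABCABCBCABCABCBCABCBCABCABCBCABCBC
k=9  CBCABCBCABCABCBCABCBCABCABCBCABCABCBCABCBCABCABCBCABCBCABC…CABCBCABCBCABCABCBCABCBCABCABCBCABCABCBCABCBCABCABCBCABCAB  (len 178)
k=10  ABCABCBCABCABCBCABCBCABCABCBCABCABCBCABCBCABCABCBCABCBCABC…CABCBCABCBCABCABCBCABCBCABCABCBCABCABCBCABCBCABCABCBCABCBC  (len 288)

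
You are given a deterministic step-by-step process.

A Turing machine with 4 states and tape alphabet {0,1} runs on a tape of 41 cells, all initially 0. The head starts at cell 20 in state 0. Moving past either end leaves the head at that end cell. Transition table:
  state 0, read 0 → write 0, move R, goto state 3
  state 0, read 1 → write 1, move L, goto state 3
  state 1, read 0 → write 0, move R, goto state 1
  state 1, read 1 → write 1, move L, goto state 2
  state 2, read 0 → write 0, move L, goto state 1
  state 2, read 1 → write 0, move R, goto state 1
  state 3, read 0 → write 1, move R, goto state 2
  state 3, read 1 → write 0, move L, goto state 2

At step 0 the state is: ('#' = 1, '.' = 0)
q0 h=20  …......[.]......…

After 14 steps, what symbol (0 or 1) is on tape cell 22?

[0] q0 h=20  …......[.]......…
[1] q3 h=21  …......[.]......…
[2] q2 h=22  ….....#[.]......…
[3] q1 h=21  …......[#]......…
[4] q2 h=20  …......[.]#.....…
[5] q1 h=19  …......[.].#....…
[6] q1 h=20  …......[.]#.....…
[7] q1 h=21  …......[#]......…
[8] q2 h=20  …......[.]#.....…
[9] q1 h=19  …......[.].#....…
[10] q1 h=20  …......[.]#.....…
[11] q1 h=21  …......[#]......…
[12] q2 h=20  …......[.]#.....…
[13] q1 h=19  …......[.].#....…
[14] q1 h=20  …......[.]#.....…

0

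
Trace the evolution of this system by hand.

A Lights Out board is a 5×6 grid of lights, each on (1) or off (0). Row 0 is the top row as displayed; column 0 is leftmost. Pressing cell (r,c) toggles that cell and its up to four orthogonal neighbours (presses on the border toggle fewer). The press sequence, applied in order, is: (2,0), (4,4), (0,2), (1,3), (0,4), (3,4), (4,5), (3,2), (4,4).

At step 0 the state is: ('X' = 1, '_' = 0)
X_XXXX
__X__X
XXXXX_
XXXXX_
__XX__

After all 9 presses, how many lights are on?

step 0: X_XXXX
__X__X
XXXXX_
XXXXX_
__XX__
step 1: X_XXXX
X_X__X
__XXX_
_XXXX_
__XX__
step 2: X_XXXX
X_X__X
__XXX_
_XXX__
__X_XX
step 3: XX__XX
X____X
__XXX_
_XXX__
__X_XX
step 4: XX_XXX
X_XXXX
__X_X_
_XXX__
__X_XX
step 5: XX____
X_XX_X
__X_X_
_XXX__
__X_XX
step 6: XX____
X_XX_X
__X___
_XX_XX
__X__X
step 7: XX____
X_XX_X
__X___
_XX_X_
__X_X_
step 8: XX____
X_XX_X
______
___XX_
____X_
step 9: XX____
X_XX_X
______
___X__
___X_X

9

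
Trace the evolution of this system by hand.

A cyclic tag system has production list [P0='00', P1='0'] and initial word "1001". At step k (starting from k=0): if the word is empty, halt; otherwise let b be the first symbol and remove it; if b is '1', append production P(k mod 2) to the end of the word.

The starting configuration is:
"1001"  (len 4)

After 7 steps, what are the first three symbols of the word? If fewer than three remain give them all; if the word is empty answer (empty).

k=0  "1001"  (len 4)
k=1  "00100"  (len 5)
k=2  "0100"  (len 4)
k=3  "100"  (len 3)
k=4  "000"  (len 3)
k=5  "00"  (len 2)
k=6  "0"  (len 1)
k=7  (halted — word empty)

(empty)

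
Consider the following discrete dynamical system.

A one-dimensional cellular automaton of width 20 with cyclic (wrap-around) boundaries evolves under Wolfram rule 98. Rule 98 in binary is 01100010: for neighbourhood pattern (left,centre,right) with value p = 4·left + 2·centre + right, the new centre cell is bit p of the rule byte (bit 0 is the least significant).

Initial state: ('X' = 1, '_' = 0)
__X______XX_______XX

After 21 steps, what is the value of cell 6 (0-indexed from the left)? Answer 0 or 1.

step 0: __X______XX_______XX
step 1: _X______X_X______X_X
step 2: X______X_X______X_X_
step 3: ______X_X______X_X_X
step 4: _____X_X______X_X_X_
step 5: ____X_X______X_X_X__
step 6: ___X_X______X_X_X___
step 7: __X_X______X_X_X____
step 8: _X_X______X_X_X_____
step 9: X_X______X_X_X______
step 10: _X______X_X_X______X
step 11: X______X_X_X______X_
step 12: ______X_X_X______X_X
step 13: _____X_X_X______X_X_
step 14: ____X_X_X______X_X__
step 15: ___X_X_X______X_X___
step 16: __X_X_X______X_X____
step 17: _X_X_X______X_X_____
step 18: X_X_X______X_X______
step 19: _X_X______X_X______X
step 20: X_X______X_X______X_
step 21: _X______X_X______X_X

0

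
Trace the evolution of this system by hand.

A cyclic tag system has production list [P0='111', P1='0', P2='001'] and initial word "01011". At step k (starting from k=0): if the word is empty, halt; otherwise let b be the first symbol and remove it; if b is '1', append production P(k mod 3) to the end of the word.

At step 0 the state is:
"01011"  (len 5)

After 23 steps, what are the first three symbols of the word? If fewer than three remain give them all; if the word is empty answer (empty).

100

gen 0: "01011"  (len 5)
gen 1: "1011"  (len 4)
gen 2: "0110"  (len 4)
gen 3: "110"  (len 3)
gen 4: "10111"  (len 5)
gen 5: "01110"  (len 5)
gen 6: "1110"  (len 4)
gen 7: "110111"  (len 6)
gen 8: "101110"  (len 6)
gen 9: "01110001"  (len 8)
gen 10: "1110001"  (len 7)
gen 11: "1100010"  (len 7)
gen 12: "100010001"  (len 9)
gen 13: "00010001111"  (len 11)
gen 14: "0010001111"  (len 10)
gen 15: "010001111"  (len 9)
gen 16: "10001111"  (len 8)
gen 17: "00011110"  (len 8)
gen 18: "0011110"  (len 7)
gen 19: "011110"  (len 6)
gen 20: "11110"  (len 5)
gen 21: "1110001"  (len 7)
gen 22: "110001111"  (len 9)
gen 23: "100011110"  (len 9)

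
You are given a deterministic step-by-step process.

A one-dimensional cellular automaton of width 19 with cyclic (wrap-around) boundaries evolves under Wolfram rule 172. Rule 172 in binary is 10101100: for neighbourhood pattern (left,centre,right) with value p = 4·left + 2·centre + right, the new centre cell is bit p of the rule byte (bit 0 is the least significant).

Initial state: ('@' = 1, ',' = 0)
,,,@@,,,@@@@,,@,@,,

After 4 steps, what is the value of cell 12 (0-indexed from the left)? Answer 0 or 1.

0

gen 0: ,,,@@,,,@@@@,,@,@,,
gen 1: ,,,@,,,,@@@,,,@@@,,
gen 2: ,,,@,,,,@@,,,,@@,,,
gen 3: ,,,@,,,,@,,,,,@,,,,
gen 4: ,,,@,,,,@,,,,,@,,,,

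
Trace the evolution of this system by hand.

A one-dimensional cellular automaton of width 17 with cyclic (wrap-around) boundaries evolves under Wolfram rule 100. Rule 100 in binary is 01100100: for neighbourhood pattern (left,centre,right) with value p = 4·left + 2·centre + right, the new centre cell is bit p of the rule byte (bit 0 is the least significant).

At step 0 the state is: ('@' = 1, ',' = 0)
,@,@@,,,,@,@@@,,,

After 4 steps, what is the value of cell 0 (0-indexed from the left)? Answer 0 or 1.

step 0: ,@,@@,,,,@,@@@,,,
step 1: ,@@,@,,,,@@,,@,,,
step 2: ,,@@@,,,,,@,,@,,,
step 3: ,,,,@,,,,,@,,@,,,
step 4: ,,,,@,,,,,@,,@,,,

0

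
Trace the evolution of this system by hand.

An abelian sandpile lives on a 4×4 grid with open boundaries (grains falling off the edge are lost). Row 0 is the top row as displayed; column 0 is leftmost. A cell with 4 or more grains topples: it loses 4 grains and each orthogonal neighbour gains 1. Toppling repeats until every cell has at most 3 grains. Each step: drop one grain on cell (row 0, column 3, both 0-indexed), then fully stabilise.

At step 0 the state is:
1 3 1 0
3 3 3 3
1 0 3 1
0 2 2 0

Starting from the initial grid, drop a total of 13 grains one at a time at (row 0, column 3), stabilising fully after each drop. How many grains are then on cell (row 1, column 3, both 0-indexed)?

0) 1 3 1 0
3 3 3 3
1 0 3 1
0 2 2 0
1) 1 3 1 1
3 3 3 3
1 0 3 1
0 2 2 0
2) 1 3 1 2
3 3 3 3
1 0 3 1
0 2 2 0
3) 1 3 1 3
3 3 3 3
1 0 3 1
0 2 2 0
4) 3 1 0 2
0 2 3 1
2 2 0 3
0 2 3 0
5) 3 1 0 3
0 2 3 1
2 2 0 3
0 2 3 0
6) 3 1 1 0
0 2 3 2
2 2 0 3
0 2 3 0
7) 3 1 1 1
0 2 3 2
2 2 0 3
0 2 3 0
8) 3 1 1 2
0 2 3 2
2 2 0 3
0 2 3 0
9) 3 1 1 3
0 2 3 2
2 2 0 3
0 2 3 0
10) 3 1 2 0
0 2 3 3
2 2 0 3
0 2 3 0
11) 3 1 2 1
0 2 3 3
2 2 0 3
0 2 3 0
12) 3 1 2 2
0 2 3 3
2 2 0 3
0 2 3 0
13) 3 1 2 3
0 2 3 3
2 2 0 3
0 2 3 0

3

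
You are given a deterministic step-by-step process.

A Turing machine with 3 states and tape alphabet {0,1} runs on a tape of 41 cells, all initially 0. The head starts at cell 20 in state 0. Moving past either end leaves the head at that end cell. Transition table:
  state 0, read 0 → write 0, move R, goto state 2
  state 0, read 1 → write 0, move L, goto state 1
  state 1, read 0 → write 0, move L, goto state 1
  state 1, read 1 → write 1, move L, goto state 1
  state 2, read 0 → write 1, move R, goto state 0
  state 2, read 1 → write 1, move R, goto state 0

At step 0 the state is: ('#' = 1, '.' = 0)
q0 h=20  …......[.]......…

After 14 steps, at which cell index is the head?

0) q0 h=20  …......[.]......…
1) q2 h=21  …......[.]......…
2) q0 h=22  ….....#[.]......…
3) q2 h=23  …....#.[.]......…
4) q0 h=24  …...#.#[.]......…
5) q2 h=25  …..#.#.[.]......…
6) q0 h=26  ….#.#.#[.]......…
7) q2 h=27  …#.#.#.[.]......…
8) q0 h=28  ….#.#.#[.]......…
9) q2 h=29  …#.#.#.[.]......…
10) q0 h=30  ….#.#.#[.]......…
11) q2 h=31  …#.#.#.[.]......…
12) q0 h=32  ….#.#.#[.]......…
13) q2 h=33  …#.#.#.[.]......…
14) q0 h=34  ….#.#.#[.]......|

34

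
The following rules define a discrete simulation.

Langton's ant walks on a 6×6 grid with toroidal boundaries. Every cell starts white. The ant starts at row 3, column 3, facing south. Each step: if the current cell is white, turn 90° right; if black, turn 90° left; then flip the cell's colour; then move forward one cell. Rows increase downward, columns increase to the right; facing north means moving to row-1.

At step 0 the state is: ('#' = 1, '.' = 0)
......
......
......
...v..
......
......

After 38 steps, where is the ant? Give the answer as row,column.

0,4

step 0: ......
......
......
...v..
......
......
step 1: ......
......
......
..<#..
......
......
step 2: ......
......
..^...
..##..
......
......
step 3: ......
......
..#>..
..##..
......
......
step 4: ......
......
..##..
..#v..
......
......
step 5: ......
......
..##..
..#.>.
......
......
step 6: ......
......
..##..
..#.#.
....v.
......
step 7: ......
......
..##..
..#.#.
...<#.
......
step 8: ......
......
..##..
..#^#.
...##.
......
step 9: ......
......
..##..
..##>.
...##.
......
step 10: ......
......
..##^.
..##..
...##.
......
step 11: ......
......
..###>
..##..
...##.
......
step 12: ......
......
..####
..##.v
...##.
......
step 13: ......
......
..####
..##<#
...##.
......
step 14: ......
......
..##^#
..####
...##.
......
step 15: ......
......
..#<.#
..####
...##.
......
step 16: ......
......
..#..#
..#v##
...##.
......
step 17: ......
......
..#..#
..#.>#
...##.
......
step 18: ......
......
..#.^#
..#..#
...##.
......
step 19: ......
......
..#.#>
..#..#
...##.
......
step 20: ......
.....^
..#.#.
..#..#
...##.
......
step 21: ......
>....#
..#.#.
..#..#
...##.
......
step 22: ......
#....#
v.#.#.
..#..#
...##.
......
step 23: ......
#....#
#.#.#<
..#..#
...##.
......
step 24: ......
#....^
#.#.##
..#..#
...##.
......
step 25: ......
#...<.
#.#.##
..#..#
...##.
......
step 26: ....^.
#...#.
#.#.##
..#..#
...##.
......
step 27: ....#>
#...#.
#.#.##
..#..#
...##.
......
step 28: ....##
#...#v
#.#.##
..#..#
...##.
......
step 29: ....##
#...<#
#.#.##
..#..#
...##.
......
step 30: ....##
#....#
#.#.v#
..#..#
...##.
......
step 31: ....##
#....#
#.#..>
..#..#
...##.
......
step 32: ....##
#....^
#.#...
..#..#
...##.
......
step 33: ....##
#...<.
#.#...
..#..#
...##.
......
step 34: ....^#
#...#.
#.#...
..#..#
...##.
......
step 35: ...<.#
#...#.
#.#...
..#..#
...##.
......
step 36: ...#.#
#...#.
#.#...
..#..#
...##.
...^..
step 37: ...#.#
#...#.
#.#...
..#..#
...##.
...#>.
step 38: ...#v#
#...#.
#.#...
..#..#
...##.
...##.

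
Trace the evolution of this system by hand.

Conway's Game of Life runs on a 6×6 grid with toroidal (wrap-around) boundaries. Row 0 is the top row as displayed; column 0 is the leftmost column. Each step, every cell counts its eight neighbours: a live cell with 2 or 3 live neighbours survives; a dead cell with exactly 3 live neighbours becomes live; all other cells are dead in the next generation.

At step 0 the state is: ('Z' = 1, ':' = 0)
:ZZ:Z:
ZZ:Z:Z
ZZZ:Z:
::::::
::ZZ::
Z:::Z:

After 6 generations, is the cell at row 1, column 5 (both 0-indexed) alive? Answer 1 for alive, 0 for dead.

0

step 0: :ZZ:Z:
ZZ:Z:Z
ZZZ:Z:
::::::
::ZZ::
Z:::Z:
step 1: ::Z:Z:
::::::
::ZZZ:
::::::
:::Z::
::::ZZ
step 2: :::ZZZ
::Z:Z:
:::Z::
::Z:Z:
::::Z:
::::ZZ
step 3: ::::::
::Z::Z
::Z:Z:
::::Z:
::::Z:
::::::
step 4: ::::::
:::Z::
::::ZZ
::::ZZ
::::::
::::::
step 5: ::::::
::::Z:
:::Z:Z
::::ZZ
::::::
::::::
step 6: ::::::
::::Z:
:::Z:Z
::::ZZ
::::::
::::::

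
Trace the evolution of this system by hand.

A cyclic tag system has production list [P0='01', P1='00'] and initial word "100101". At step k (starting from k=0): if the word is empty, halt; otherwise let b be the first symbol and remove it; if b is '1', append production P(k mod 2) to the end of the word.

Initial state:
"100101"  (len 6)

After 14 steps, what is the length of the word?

gen 0: "100101"  (len 6)
gen 1: "0010101"  (len 7)
gen 2: "010101"  (len 6)
gen 3: "10101"  (len 5)
gen 4: "010100"  (len 6)
gen 5: "10100"  (len 5)
gen 6: "010000"  (len 6)
gen 7: "10000"  (len 5)
gen 8: "000000"  (len 6)
gen 9: "00000"  (len 5)
gen 10: "0000"  (len 4)
gen 11: "000"  (len 3)
gen 12: "00"  (len 2)
gen 13: "0"  (len 1)
gen 14: (halted — word empty)

0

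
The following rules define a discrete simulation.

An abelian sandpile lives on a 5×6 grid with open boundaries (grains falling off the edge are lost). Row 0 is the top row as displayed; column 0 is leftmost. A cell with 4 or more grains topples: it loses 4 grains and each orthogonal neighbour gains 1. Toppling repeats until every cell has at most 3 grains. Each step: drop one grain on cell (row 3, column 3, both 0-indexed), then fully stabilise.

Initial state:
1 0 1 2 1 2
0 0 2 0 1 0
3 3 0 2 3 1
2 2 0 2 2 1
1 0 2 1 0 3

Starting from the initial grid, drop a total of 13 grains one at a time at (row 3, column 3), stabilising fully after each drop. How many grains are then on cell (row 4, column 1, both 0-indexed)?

1

gen 0: 1 0 1 2 1 2
0 0 2 0 1 0
3 3 0 2 3 1
2 2 0 2 2 1
1 0 2 1 0 3
gen 1: 1 0 1 2 1 2
0 0 2 0 1 0
3 3 0 2 3 1
2 2 0 3 2 1
1 0 2 1 0 3
gen 2: 1 0 1 2 1 2
0 0 2 0 1 0
3 3 0 3 3 1
2 2 1 0 3 1
1 0 2 2 0 3
gen 3: 1 0 1 2 1 2
0 0 2 0 1 0
3 3 0 3 3 1
2 2 1 1 3 1
1 0 2 2 0 3
gen 4: 1 0 1 2 1 2
0 0 2 0 1 0
3 3 0 3 3 1
2 2 1 2 3 1
1 0 2 2 0 3
gen 5: 1 0 1 2 1 2
0 0 2 0 1 0
3 3 0 3 3 1
2 2 1 3 3 1
1 0 2 2 0 3
gen 6: 1 0 1 2 1 2
0 0 2 1 2 0
3 3 1 1 1 2
2 2 2 2 1 2
1 0 2 3 1 3
gen 7: 1 0 1 2 1 2
0 0 2 1 2 0
3 3 1 1 1 2
2 2 2 3 1 2
1 0 2 3 1 3
gen 8: 1 0 1 2 1 2
0 0 2 1 2 0
3 3 1 2 1 2
2 2 3 1 2 2
1 0 3 0 2 3
gen 9: 1 0 1 2 1 2
0 0 2 1 2 0
3 3 1 2 1 2
2 2 3 2 2 2
1 0 3 0 2 3
gen 10: 1 0 1 2 1 2
0 0 2 1 2 0
3 3 1 2 1 2
2 2 3 3 2 2
1 0 3 0 2 3
gen 11: 1 0 1 2 1 2
0 0 2 1 2 0
3 3 2 3 1 2
2 3 1 1 3 2
1 1 0 2 2 3
gen 12: 1 0 1 2 1 2
0 0 2 1 2 0
3 3 2 3 1 2
2 3 1 2 3 2
1 1 0 2 2 3
gen 13: 1 0 1 2 1 2
0 0 2 1 2 0
3 3 2 3 1 2
2 3 1 3 3 2
1 1 0 2 2 3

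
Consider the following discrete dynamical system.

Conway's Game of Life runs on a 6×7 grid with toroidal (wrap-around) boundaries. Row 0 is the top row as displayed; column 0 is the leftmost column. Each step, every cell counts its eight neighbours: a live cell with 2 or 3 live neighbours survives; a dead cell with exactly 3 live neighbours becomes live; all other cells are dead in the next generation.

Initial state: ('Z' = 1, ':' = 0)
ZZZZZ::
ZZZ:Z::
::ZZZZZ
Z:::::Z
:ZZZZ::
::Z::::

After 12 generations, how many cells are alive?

t=0: ZZZZZ::
ZZZ:Z::
::ZZZZZ
Z:::::Z
:ZZZZ::
::Z::::
t=1: Z:::Z::
:::::::
::Z:Z::
Z:::::Z
ZZZZ:::
Z::::::
t=2: :::::::
:::Z:::
:::::::
Z:::::Z
::Z::::
Z:ZZ::Z
t=3: ::ZZ:::
:::::::
:::::::
:::::::
::ZZ:::
:ZZZ:::
t=4: :Z:Z:::
:::::::
:::::::
:::::::
:Z:Z:::
:Z::Z::
t=5: ::Z::::
:::::::
:::::::
:::::::
::Z::::
ZZ:ZZ::
t=6: :ZZZ:::
:::::::
:::::::
:::::::
:ZZZ:::
:Z:Z:::
t=7: :Z:Z:::
::Z::::
:::::::
::Z::::
:Z:Z:::
Z:::Z::
t=8: :ZZZ:::
::Z::::
:::::::
::Z::::
:ZZZ:::
ZZ:ZZ::
t=9: Z:::Z::
:ZZZ:::
:::::::
:ZZZ:::
Z:::Z::
Z:::Z::
t=10: Z:Z:Z::
:ZZZ:::
:::::::
:ZZZ:::
Z:Z:Z::
ZZ:ZZZZ
t=11: :::::::
:ZZZ:::
:::::::
:ZZZ:::
:::::::
:::::::
t=12: ::Z::::
::Z::::
:::::::
::Z::::
::Z::::
:::::::

4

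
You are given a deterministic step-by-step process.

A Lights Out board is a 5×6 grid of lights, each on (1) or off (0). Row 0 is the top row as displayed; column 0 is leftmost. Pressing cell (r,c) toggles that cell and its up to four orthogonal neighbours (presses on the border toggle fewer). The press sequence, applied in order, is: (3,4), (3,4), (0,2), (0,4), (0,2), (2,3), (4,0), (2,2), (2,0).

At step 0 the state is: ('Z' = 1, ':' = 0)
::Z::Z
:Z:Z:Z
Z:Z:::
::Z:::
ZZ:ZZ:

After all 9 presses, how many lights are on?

13

gen 0: ::Z::Z
:Z:Z:Z
Z:Z:::
::Z:::
ZZ:ZZ:
gen 1: ::Z::Z
:Z:Z:Z
Z:Z:Z:
::ZZZZ
ZZ:Z::
gen 2: ::Z::Z
:Z:Z:Z
Z:Z:::
::Z:::
ZZ:ZZ:
gen 3: :Z:Z:Z
:ZZZ:Z
Z:Z:::
::Z:::
ZZ:ZZ:
gen 4: :Z::Z:
:ZZZZZ
Z:Z:::
::Z:::
ZZ:ZZ:
gen 5: ::ZZZ:
:Z:ZZZ
Z:Z:::
::Z:::
ZZ:ZZ:
gen 6: ::ZZZ:
:Z::ZZ
Z::ZZ:
::ZZ::
ZZ:ZZ:
gen 7: ::ZZZ:
:Z::ZZ
Z::ZZ:
Z:ZZ::
:::ZZ:
gen 8: ::ZZZ:
:ZZ:ZZ
ZZZ:Z:
Z::Z::
:::ZZ:
gen 9: ::ZZZ:
ZZZ:ZZ
::Z:Z:
:::Z::
:::ZZ:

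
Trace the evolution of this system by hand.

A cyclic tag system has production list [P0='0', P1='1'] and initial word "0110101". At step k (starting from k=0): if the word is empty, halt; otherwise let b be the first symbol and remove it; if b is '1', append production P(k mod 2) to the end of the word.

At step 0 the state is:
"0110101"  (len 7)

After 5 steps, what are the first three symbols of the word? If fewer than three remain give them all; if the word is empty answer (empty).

011

t=0: "0110101"  (len 7)
t=1: "110101"  (len 6)
t=2: "101011"  (len 6)
t=3: "010110"  (len 6)
t=4: "10110"  (len 5)
t=5: "01100"  (len 5)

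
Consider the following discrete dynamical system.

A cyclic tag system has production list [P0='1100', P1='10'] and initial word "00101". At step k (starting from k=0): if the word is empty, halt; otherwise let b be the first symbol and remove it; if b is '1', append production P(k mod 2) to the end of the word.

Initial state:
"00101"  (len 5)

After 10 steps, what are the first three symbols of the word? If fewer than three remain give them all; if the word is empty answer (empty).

100

0) "00101"  (len 5)
1) "0101"  (len 4)
2) "101"  (len 3)
3) "011100"  (len 6)
4) "11100"  (len 5)
5) "11001100"  (len 8)
6) "100110010"  (len 9)
7) "001100101100"  (len 12)
8) "01100101100"  (len 11)
9) "1100101100"  (len 10)
10) "10010110010"  (len 11)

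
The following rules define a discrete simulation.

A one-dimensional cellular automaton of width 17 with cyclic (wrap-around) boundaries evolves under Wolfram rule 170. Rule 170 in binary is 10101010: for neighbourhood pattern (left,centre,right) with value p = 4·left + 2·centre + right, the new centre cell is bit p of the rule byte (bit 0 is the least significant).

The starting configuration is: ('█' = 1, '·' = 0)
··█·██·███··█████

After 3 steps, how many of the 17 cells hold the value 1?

11

gen 0: ··█·██·███··█████
gen 1: ·█·██·███··█████·
gen 2: █·██·███··█████··
gen 3: ·██·███··█████··█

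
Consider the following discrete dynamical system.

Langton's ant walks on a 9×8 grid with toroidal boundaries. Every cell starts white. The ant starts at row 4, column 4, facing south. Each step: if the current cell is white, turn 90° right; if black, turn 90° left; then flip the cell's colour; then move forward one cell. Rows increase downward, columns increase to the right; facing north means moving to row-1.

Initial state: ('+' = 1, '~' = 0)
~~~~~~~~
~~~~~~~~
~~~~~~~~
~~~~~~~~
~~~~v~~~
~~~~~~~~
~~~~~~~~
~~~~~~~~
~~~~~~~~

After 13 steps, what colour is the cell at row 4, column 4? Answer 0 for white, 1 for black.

step 0: ~~~~~~~~
~~~~~~~~
~~~~~~~~
~~~~~~~~
~~~~v~~~
~~~~~~~~
~~~~~~~~
~~~~~~~~
~~~~~~~~
step 1: ~~~~~~~~
~~~~~~~~
~~~~~~~~
~~~~~~~~
~~~<+~~~
~~~~~~~~
~~~~~~~~
~~~~~~~~
~~~~~~~~
step 2: ~~~~~~~~
~~~~~~~~
~~~~~~~~
~~~^~~~~
~~~++~~~
~~~~~~~~
~~~~~~~~
~~~~~~~~
~~~~~~~~
step 3: ~~~~~~~~
~~~~~~~~
~~~~~~~~
~~~+>~~~
~~~++~~~
~~~~~~~~
~~~~~~~~
~~~~~~~~
~~~~~~~~
step 4: ~~~~~~~~
~~~~~~~~
~~~~~~~~
~~~++~~~
~~~+v~~~
~~~~~~~~
~~~~~~~~
~~~~~~~~
~~~~~~~~
step 5: ~~~~~~~~
~~~~~~~~
~~~~~~~~
~~~++~~~
~~~+~>~~
~~~~~~~~
~~~~~~~~
~~~~~~~~
~~~~~~~~
step 6: ~~~~~~~~
~~~~~~~~
~~~~~~~~
~~~++~~~
~~~+~+~~
~~~~~v~~
~~~~~~~~
~~~~~~~~
~~~~~~~~
step 7: ~~~~~~~~
~~~~~~~~
~~~~~~~~
~~~++~~~
~~~+~+~~
~~~~<+~~
~~~~~~~~
~~~~~~~~
~~~~~~~~
step 8: ~~~~~~~~
~~~~~~~~
~~~~~~~~
~~~++~~~
~~~+^+~~
~~~~++~~
~~~~~~~~
~~~~~~~~
~~~~~~~~
step 9: ~~~~~~~~
~~~~~~~~
~~~~~~~~
~~~++~~~
~~~++>~~
~~~~++~~
~~~~~~~~
~~~~~~~~
~~~~~~~~
step 10: ~~~~~~~~
~~~~~~~~
~~~~~~~~
~~~++^~~
~~~++~~~
~~~~++~~
~~~~~~~~
~~~~~~~~
~~~~~~~~
step 11: ~~~~~~~~
~~~~~~~~
~~~~~~~~
~~~+++>~
~~~++~~~
~~~~++~~
~~~~~~~~
~~~~~~~~
~~~~~~~~
step 12: ~~~~~~~~
~~~~~~~~
~~~~~~~~
~~~++++~
~~~++~v~
~~~~++~~
~~~~~~~~
~~~~~~~~
~~~~~~~~
step 13: ~~~~~~~~
~~~~~~~~
~~~~~~~~
~~~++++~
~~~++<+~
~~~~++~~
~~~~~~~~
~~~~~~~~
~~~~~~~~

1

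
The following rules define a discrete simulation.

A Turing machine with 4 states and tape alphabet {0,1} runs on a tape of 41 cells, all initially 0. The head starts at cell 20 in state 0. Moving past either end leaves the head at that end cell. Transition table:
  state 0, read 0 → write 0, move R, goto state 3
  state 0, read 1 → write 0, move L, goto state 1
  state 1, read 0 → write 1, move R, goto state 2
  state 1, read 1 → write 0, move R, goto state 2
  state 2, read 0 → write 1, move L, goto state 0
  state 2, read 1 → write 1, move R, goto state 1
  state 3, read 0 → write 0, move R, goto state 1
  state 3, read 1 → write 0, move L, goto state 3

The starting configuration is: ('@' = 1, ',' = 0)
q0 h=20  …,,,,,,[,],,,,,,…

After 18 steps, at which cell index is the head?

18

t=0: q0 h=20  …,,,,,,[,],,,,,,…
t=1: q3 h=21  …,,,,,,[,],,,,,,…
t=2: q1 h=22  …,,,,,,[,],,,,,,…
t=3: q2 h=23  …,,,,,@[,],,,,,,…
t=4: q0 h=22  …,,,,,,[@]@,,,,,…
t=5: q1 h=21  …,,,,,,[,],@,,,,…
t=6: q2 h=22  …,,,,,@[,]@,,,,,…
t=7: q0 h=21  …,,,,,,[@]@@,,,,…
t=8: q1 h=20  …,,,,,,[,],@@,,,…
t=9: q2 h=21  …,,,,,@[,]@@,,,,…
t=10: q0 h=20  …,,,,,,[@]@@@,,,…
t=11: q1 h=19  …,,,,,,[,],@@@,,…
t=12: q2 h=20  …,,,,,@[,]@@@,,,…
t=13: q0 h=19  …,,,,,,[@]@@@@,,…
t=14: q1 h=18  …,,,,,,[,],@@@@,…
t=15: q2 h=19  …,,,,,@[,]@@@@,,…
t=16: q0 h=18  …,,,,,,[@]@@@@@,…
t=17: q1 h=17  …,,,,,,[,],@@@@@…
t=18: q2 h=18  …,,,,,@[,]@@@@@,…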